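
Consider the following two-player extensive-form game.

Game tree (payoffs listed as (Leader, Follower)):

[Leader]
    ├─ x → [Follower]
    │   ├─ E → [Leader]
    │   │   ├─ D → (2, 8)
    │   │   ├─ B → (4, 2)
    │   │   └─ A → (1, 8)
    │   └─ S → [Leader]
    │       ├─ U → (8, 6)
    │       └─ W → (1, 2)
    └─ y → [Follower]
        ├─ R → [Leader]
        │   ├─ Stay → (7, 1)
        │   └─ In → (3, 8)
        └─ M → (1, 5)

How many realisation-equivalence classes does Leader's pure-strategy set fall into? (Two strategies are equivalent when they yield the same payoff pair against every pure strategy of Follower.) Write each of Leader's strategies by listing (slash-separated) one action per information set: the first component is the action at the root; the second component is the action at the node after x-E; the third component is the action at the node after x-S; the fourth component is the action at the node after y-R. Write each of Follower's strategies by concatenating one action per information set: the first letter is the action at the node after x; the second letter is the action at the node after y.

8

Leader has 24 pure strategies: x/D/U/Stay, x/D/U/In, x/D/W/Stay, x/D/W/In, x/B/U/Stay, x/B/U/In, x/B/W/Stay, x/B/W/In, x/A/U/Stay, x/A/U/In, x/A/W/Stay, x/A/W/In, y/D/U/Stay, y/D/U/In, y/D/W/Stay, y/D/W/In, y/B/U/Stay, y/B/U/In, y/B/W/Stay, y/B/W/In, y/A/U/Stay, y/A/U/In, y/A/W/Stay, y/A/W/In. Columns: ER, EM, SR, SM.
{x/D/U/Stay, x/D/U/In} → row (2,8) (2,8) (8,6) (8,6)
{x/D/W/Stay, x/D/W/In} → row (2,8) (2,8) (1,2) (1,2)
{x/B/U/Stay, x/B/U/In} → row (4,2) (4,2) (8,6) (8,6)
{x/B/W/Stay, x/B/W/In} → row (4,2) (4,2) (1,2) (1,2)
{x/A/U/Stay, x/A/U/In} → row (1,8) (1,8) (8,6) (8,6)
{x/A/W/Stay, x/A/W/In} → row (1,8) (1,8) (1,2) (1,2)
{y/D/U/Stay, y/D/W/Stay, y/B/U/Stay, y/B/W/Stay, y/A/U/Stay, y/A/W/Stay} → row (7,1) (1,5) (7,1) (1,5)
{y/D/U/In, y/D/W/In, y/B/U/In, y/B/W/In, y/A/U/In, y/A/W/In} → row (3,8) (1,5) (3,8) (1,5)
That's 8 distinct rows out of 24 strategies.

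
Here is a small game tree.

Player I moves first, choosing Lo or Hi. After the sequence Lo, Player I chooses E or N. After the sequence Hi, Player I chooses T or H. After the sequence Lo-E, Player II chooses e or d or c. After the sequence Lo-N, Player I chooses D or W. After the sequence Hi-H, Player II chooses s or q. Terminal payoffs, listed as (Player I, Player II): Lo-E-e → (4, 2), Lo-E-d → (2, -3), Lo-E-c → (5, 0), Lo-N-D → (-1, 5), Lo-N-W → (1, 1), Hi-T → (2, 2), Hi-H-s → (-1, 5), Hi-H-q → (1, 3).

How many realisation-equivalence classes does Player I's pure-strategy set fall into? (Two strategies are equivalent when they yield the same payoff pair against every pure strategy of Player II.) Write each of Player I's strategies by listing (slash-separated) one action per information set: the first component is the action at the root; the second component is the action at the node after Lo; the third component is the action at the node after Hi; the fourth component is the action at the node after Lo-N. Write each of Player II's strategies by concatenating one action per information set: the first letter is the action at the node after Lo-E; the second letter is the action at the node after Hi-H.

5

Player I has 16 pure strategies: Lo/E/T/D, Lo/E/T/W, Lo/E/H/D, Lo/E/H/W, Lo/N/T/D, Lo/N/T/W, Lo/N/H/D, Lo/N/H/W, Hi/E/T/D, Hi/E/T/W, Hi/E/H/D, Hi/E/H/W, Hi/N/T/D, Hi/N/T/W, Hi/N/H/D, Hi/N/H/W. Columns: es, eq, ds, dq, cs, cq.
{Lo/E/T/D, Lo/E/T/W, Lo/E/H/D, Lo/E/H/W} → row (4,2) (4,2) (2,-3) (2,-3) (5,0) (5,0)
{Lo/N/T/D, Lo/N/H/D} → row (-1,5) (-1,5) (-1,5) (-1,5) (-1,5) (-1,5)
{Lo/N/T/W, Lo/N/H/W} → row (1,1) (1,1) (1,1) (1,1) (1,1) (1,1)
{Hi/E/T/D, Hi/E/T/W, Hi/N/T/D, Hi/N/T/W} → row (2,2) (2,2) (2,2) (2,2) (2,2) (2,2)
{Hi/E/H/D, Hi/E/H/W, Hi/N/H/D, Hi/N/H/W} → row (-1,5) (1,3) (-1,5) (1,3) (-1,5) (1,3)
That's 5 distinct rows out of 16 strategies.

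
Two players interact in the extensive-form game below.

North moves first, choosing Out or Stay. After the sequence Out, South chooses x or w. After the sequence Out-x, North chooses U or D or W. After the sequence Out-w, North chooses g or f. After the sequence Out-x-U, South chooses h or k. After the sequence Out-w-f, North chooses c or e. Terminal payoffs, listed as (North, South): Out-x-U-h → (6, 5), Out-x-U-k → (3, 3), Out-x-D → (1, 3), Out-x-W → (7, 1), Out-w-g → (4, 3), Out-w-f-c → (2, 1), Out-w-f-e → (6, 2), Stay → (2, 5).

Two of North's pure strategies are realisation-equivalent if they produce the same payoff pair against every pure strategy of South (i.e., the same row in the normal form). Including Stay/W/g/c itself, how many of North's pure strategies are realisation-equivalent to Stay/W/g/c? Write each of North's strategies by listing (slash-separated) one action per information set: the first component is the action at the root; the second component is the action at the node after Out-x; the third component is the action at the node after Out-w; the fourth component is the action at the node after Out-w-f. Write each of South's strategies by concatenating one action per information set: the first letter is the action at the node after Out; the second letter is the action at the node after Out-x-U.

12

Row for Stay/W/g/c (columns xh, xk, wh, wk): (2,5) (2,5) (2,5) (2,5).
Under Stay/W/g/c, North's choice at the node after Out-x and at the node after Out-w and at the node after Out-w-f can never be reached regardless of what South does, so varying those choices leaves every outcome unchanged.
Holding the reachable choices fixed and varying the unreachable ones freely already gives 3 × 2 × 2 = 12 equivalent strategies.
No other strategy reproduces this row, so those 12 are the full class: Stay/U/g/c, Stay/U/g/e, Stay/U/f/c, Stay/U/f/e, Stay/D/g/c, Stay/D/g/e, Stay/D/f/c, Stay/D/f/e, Stay/W/g/c, Stay/W/g/e, Stay/W/f/c, Stay/W/f/e.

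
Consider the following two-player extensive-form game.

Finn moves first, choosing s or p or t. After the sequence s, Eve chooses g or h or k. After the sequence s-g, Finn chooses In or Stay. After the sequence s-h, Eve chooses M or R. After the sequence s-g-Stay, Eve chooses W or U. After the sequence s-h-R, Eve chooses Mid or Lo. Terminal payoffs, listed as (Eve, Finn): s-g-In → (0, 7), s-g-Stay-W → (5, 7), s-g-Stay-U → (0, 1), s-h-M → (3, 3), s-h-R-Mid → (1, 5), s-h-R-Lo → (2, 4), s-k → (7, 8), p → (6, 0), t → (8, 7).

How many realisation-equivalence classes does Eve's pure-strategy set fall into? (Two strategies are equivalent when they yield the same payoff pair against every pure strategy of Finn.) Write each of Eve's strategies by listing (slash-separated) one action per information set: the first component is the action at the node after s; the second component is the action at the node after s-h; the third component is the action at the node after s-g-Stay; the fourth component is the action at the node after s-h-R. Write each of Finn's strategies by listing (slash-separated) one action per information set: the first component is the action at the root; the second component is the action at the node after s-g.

6

Eve has 24 pure strategies: g/M/W/Mid, g/M/W/Lo, g/M/U/Mid, g/M/U/Lo, g/R/W/Mid, g/R/W/Lo, g/R/U/Mid, g/R/U/Lo, h/M/W/Mid, h/M/W/Lo, h/M/U/Mid, h/M/U/Lo, h/R/W/Mid, h/R/W/Lo, h/R/U/Mid, h/R/U/Lo, k/M/W/Mid, k/M/W/Lo, k/M/U/Mid, k/M/U/Lo, k/R/W/Mid, k/R/W/Lo, k/R/U/Mid, k/R/U/Lo. Columns: s/In, s/Stay, p/In, p/Stay, t/In, t/Stay.
{g/M/W/Mid, g/M/W/Lo, g/R/W/Mid, g/R/W/Lo} → row (0,7) (5,7) (6,0) (6,0) (8,7) (8,7)
{g/M/U/Mid, g/M/U/Lo, g/R/U/Mid, g/R/U/Lo} → row (0,7) (0,1) (6,0) (6,0) (8,7) (8,7)
{h/M/W/Mid, h/M/W/Lo, h/M/U/Mid, h/M/U/Lo} → row (3,3) (3,3) (6,0) (6,0) (8,7) (8,7)
{h/R/W/Mid, h/R/U/Mid} → row (1,5) (1,5) (6,0) (6,0) (8,7) (8,7)
{h/R/W/Lo, h/R/U/Lo} → row (2,4) (2,4) (6,0) (6,0) (8,7) (8,7)
{k/M/W/Mid, k/M/W/Lo, k/M/U/Mid, k/M/U/Lo, k/R/W/Mid, k/R/W/Lo, k/R/U/Mid, k/R/U/Lo} → row (7,8) (7,8) (6,0) (6,0) (8,7) (8,7)
That's 6 distinct rows out of 24 strategies.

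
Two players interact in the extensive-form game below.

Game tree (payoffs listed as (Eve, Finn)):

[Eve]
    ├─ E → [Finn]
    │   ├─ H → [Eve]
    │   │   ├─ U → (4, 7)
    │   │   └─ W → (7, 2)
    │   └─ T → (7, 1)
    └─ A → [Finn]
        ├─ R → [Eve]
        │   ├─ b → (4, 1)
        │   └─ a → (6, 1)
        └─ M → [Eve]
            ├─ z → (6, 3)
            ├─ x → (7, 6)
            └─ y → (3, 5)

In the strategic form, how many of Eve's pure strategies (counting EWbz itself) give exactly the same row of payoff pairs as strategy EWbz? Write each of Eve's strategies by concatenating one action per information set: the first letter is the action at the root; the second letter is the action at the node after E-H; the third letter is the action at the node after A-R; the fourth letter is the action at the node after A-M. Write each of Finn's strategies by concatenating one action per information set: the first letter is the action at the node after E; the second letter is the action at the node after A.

6

Row for EWbz (columns HR, HM, TR, TM): (7,2) (7,2) (7,1) (7,1).
Under EWbz, Eve's choice at the node after A-R and at the node after A-M can never be reached regardless of what Finn does, so varying those choices leaves every outcome unchanged.
Holding the reachable choices fixed and varying the unreachable ones freely already gives 2 × 3 = 6 equivalent strategies.
No other strategy reproduces this row, so those 6 are the full class: EWbz, EWbx, EWby, EWaz, EWax, EWay.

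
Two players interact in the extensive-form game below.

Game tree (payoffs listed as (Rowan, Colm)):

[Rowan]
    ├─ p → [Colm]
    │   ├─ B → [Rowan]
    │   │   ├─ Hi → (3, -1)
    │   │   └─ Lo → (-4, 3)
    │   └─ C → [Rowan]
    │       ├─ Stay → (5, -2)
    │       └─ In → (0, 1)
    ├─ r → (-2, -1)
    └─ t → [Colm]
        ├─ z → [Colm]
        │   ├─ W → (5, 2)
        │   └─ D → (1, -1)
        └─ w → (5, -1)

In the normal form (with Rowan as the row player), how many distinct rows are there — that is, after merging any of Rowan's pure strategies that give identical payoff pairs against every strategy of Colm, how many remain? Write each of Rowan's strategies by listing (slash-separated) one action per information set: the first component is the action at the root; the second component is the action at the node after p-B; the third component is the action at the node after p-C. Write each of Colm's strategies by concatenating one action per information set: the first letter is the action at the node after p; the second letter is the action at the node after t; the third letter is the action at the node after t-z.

Rowan has 12 pure strategies: p/Hi/Stay, p/Hi/In, p/Lo/Stay, p/Lo/In, r/Hi/Stay, r/Hi/In, r/Lo/Stay, r/Lo/In, t/Hi/Stay, t/Hi/In, t/Lo/Stay, t/Lo/In. Columns: BzW, BzD, BwW, BwD, CzW, CzD, CwW, CwD.
{p/Hi/Stay} → row (3,-1) (3,-1) (3,-1) (3,-1) (5,-2) (5,-2) (5,-2) (5,-2)
{p/Hi/In} → row (3,-1) (3,-1) (3,-1) (3,-1) (0,1) (0,1) (0,1) (0,1)
{p/Lo/Stay} → row (-4,3) (-4,3) (-4,3) (-4,3) (5,-2) (5,-2) (5,-2) (5,-2)
{p/Lo/In} → row (-4,3) (-4,3) (-4,3) (-4,3) (0,1) (0,1) (0,1) (0,1)
{r/Hi/Stay, r/Hi/In, r/Lo/Stay, r/Lo/In} → row (-2,-1) (-2,-1) (-2,-1) (-2,-1) (-2,-1) (-2,-1) (-2,-1) (-2,-1)
{t/Hi/Stay, t/Hi/In, t/Lo/Stay, t/Lo/In} → row (5,2) (1,-1) (5,-1) (5,-1) (5,2) (1,-1) (5,-1) (5,-1)
That's 6 distinct rows out of 12 strategies.

6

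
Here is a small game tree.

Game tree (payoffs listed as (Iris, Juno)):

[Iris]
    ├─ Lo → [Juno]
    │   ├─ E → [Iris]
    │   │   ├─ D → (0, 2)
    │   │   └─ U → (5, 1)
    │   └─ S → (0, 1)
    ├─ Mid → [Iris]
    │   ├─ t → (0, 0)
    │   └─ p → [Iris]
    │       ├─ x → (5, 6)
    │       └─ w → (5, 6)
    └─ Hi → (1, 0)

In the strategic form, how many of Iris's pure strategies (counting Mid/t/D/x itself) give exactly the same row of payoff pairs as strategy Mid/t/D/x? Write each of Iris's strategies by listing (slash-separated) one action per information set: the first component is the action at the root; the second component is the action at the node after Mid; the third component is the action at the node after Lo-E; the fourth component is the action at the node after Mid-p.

Row for Mid/t/D/x (columns E, S): (0,0) (0,0).
Under Mid/t/D/x, Iris's choice at the node after Lo-E and at the node after Mid-p can never be reached regardless of what Juno does, so varying those choices leaves every outcome unchanged.
Holding the reachable choices fixed and varying the unreachable ones freely already gives 2 × 2 = 4 equivalent strategies.
No other strategy reproduces this row, so those 4 are the full class: Mid/t/D/x, Mid/t/D/w, Mid/t/U/x, Mid/t/U/w.

4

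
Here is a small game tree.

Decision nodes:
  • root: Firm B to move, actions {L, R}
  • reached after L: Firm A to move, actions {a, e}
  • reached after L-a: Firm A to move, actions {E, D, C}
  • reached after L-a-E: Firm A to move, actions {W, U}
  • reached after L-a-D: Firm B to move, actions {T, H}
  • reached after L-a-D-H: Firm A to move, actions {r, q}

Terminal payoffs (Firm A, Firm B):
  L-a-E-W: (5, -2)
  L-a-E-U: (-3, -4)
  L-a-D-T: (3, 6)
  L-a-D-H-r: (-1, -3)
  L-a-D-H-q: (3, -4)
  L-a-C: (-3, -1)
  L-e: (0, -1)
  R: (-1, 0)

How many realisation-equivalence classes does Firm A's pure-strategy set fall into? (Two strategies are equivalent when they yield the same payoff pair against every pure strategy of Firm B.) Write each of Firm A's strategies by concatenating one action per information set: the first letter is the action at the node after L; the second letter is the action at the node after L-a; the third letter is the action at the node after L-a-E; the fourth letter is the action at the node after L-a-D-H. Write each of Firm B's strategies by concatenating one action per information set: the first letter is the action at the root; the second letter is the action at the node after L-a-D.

6

Firm A has 24 pure strategies: aEWr, aEWq, aEUr, aEUq, aDWr, aDWq, aDUr, aDUq, aCWr, aCWq, aCUr, aCUq, eEWr, eEWq, eEUr, eEUq, eDWr, eDWq, eDUr, eDUq, eCWr, eCWq, eCUr, eCUq. Columns: LT, LH, RT, RH.
{aEWr, aEWq} → row (5,-2) (5,-2) (-1,0) (-1,0)
{aEUr, aEUq} → row (-3,-4) (-3,-4) (-1,0) (-1,0)
{aDWr, aDUr} → row (3,6) (-1,-3) (-1,0) (-1,0)
{aDWq, aDUq} → row (3,6) (3,-4) (-1,0) (-1,0)
{aCWr, aCWq, aCUr, aCUq} → row (-3,-1) (-3,-1) (-1,0) (-1,0)
{eEWr, eEWq, eEUr, eEUq, eDWr, eDWq, eDUr, eDUq, eCWr, eCWq, eCUr, eCUq} → row (0,-1) (0,-1) (-1,0) (-1,0)
That's 6 distinct rows out of 24 strategies.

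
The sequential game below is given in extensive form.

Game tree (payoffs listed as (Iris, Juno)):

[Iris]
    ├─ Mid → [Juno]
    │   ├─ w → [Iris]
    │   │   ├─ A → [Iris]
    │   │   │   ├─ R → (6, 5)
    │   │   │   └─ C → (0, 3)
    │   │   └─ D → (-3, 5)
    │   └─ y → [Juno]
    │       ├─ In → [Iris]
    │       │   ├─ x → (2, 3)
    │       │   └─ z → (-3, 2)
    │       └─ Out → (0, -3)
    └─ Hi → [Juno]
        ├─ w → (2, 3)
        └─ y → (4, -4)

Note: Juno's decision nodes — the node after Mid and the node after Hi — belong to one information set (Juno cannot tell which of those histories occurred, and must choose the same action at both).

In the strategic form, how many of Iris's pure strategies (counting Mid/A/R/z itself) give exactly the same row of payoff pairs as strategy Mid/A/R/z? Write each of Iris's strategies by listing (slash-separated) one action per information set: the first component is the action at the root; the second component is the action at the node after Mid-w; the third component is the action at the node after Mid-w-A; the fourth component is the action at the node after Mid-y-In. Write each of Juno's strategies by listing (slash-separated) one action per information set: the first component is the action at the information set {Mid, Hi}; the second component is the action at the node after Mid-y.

1

Row for Mid/A/R/z (columns w/In, w/Out, y/In, y/Out): (6,5) (6,5) (-3,2) (0,-3).
Every one of Iris's information sets is on the play path for some reply by Juno when Iris follows Mid/A/R/z.
Changing the action at any of them therefore changes at least one column, so only Mid/A/R/z itself gives this row.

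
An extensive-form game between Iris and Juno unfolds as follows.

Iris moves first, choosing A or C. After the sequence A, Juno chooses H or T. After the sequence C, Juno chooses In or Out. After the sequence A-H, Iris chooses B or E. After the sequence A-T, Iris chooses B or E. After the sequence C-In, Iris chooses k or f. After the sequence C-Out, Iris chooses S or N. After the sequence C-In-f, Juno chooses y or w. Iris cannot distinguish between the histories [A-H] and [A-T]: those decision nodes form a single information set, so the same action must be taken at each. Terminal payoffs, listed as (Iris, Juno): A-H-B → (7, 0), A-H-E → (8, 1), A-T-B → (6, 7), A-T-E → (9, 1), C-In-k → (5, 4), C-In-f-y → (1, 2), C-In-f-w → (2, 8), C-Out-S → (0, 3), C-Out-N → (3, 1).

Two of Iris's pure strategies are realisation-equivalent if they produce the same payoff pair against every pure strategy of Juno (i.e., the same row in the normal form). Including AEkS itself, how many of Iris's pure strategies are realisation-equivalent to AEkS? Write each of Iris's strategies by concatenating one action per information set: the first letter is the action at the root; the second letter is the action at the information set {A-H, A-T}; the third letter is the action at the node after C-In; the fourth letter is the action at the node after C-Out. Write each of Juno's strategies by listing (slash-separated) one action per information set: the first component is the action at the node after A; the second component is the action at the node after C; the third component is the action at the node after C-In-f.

4

Row for AEkS (columns H/In/y, H/In/w, H/Out/y, H/Out/w, T/In/y, T/In/w, T/Out/y, T/Out/w): (8,1) (8,1) (8,1) (8,1) (9,1) (9,1) (9,1) (9,1).
Under AEkS, Iris's choice at the node after C-In and at the node after C-Out can never be reached regardless of what Juno does, so varying those choices leaves every outcome unchanged.
Holding the reachable choices fixed and varying the unreachable ones freely already gives 2 × 2 = 4 equivalent strategies.
No other strategy reproduces this row, so those 4 are the full class: AEkS, AEkN, AEfS, AEfN.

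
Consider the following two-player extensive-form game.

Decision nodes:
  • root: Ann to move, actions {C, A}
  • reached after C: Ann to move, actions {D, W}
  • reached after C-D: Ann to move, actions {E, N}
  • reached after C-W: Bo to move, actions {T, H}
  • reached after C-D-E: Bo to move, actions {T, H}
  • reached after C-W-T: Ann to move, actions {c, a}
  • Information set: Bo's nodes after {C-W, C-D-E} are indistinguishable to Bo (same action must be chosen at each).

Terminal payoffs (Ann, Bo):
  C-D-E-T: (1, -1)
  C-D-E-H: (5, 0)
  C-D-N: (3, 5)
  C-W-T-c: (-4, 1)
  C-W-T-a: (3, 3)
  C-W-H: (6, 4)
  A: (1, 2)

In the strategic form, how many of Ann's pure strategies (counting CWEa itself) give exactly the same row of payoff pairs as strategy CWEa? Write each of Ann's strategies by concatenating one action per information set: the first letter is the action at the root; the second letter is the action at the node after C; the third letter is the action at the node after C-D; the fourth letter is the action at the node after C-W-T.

Row for CWEa (columns T, H): (3,3) (6,4).
Under CWEa, Ann's choice at the node after C-D can never be reached regardless of what Bo does, so varying those choices leaves every outcome unchanged.
Holding the reachable choices fixed and varying the unreachable one freely already gives 2 equivalent strategies.
No other strategy reproduces this row, so those 2 are the full class: CWEa, CWNa.

2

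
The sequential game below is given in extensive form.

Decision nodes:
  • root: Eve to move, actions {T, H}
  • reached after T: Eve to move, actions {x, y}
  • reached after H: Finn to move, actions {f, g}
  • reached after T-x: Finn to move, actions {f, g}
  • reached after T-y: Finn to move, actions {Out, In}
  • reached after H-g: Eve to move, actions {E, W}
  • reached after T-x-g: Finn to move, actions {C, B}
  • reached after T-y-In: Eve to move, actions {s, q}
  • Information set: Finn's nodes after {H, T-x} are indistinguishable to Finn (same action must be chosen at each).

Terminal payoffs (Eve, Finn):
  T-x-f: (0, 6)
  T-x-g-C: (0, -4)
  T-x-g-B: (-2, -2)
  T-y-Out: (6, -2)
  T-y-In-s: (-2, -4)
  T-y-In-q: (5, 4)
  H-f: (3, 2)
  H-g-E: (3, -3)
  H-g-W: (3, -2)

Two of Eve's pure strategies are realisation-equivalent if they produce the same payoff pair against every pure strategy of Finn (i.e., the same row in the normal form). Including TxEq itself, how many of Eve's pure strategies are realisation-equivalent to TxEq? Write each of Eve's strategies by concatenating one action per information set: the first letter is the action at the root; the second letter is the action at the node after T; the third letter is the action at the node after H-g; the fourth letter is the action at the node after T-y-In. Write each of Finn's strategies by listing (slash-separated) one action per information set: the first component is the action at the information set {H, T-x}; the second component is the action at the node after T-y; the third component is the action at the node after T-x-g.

4

Row for TxEq (columns f/Out/C, f/Out/B, f/In/C, f/In/B, g/Out/C, g/Out/B, g/In/C, g/In/B): (0,6) (0,6) (0,6) (0,6) (0,-4) (-2,-2) (0,-4) (-2,-2).
Under TxEq, Eve's choice at the node after H-g and at the node after T-y-In can never be reached regardless of what Finn does, so varying those choices leaves every outcome unchanged.
Holding the reachable choices fixed and varying the unreachable ones freely already gives 2 × 2 = 4 equivalent strategies.
No other strategy reproduces this row, so those 4 are the full class: TxEs, TxEq, TxWs, TxWq.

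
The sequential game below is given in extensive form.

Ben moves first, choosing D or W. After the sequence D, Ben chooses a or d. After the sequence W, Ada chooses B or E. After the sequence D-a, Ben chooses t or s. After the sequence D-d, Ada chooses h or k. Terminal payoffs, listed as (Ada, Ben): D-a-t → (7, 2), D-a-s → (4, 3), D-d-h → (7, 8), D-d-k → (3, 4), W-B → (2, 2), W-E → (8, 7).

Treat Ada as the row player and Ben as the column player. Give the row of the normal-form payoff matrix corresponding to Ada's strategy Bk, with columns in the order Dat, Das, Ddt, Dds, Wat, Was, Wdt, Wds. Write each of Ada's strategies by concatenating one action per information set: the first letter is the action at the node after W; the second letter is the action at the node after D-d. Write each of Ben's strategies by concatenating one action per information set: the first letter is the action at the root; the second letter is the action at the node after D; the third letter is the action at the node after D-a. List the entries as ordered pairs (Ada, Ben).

vs Dat: Ben plays D → Ben plays a at [D] → Ben plays t at [D-a] → (7, 2)
vs Das: Ben plays D → Ben plays a at [D] → Ben plays s at [D-a] → (4, 3)
vs Ddt: Ben plays D → Ben plays d at [D] → Ada plays k at [D-d] → (3, 4)
vs Dds: Ben plays D → Ben plays d at [D] → Ada plays k at [D-d] → (3, 4)
vs Wat: Ben plays W → Ada plays B at [W] → (2, 2)
vs Was: Ben plays W → Ada plays B at [W] → (2, 2)
vs Wdt: Ben plays W → Ada plays B at [W] → (2, 2)
vs Wds: Ben plays W → Ada plays B at [W] → (2, 2)

(7,2) (4,3) (3,4) (3,4) (2,2) (2,2) (2,2) (2,2)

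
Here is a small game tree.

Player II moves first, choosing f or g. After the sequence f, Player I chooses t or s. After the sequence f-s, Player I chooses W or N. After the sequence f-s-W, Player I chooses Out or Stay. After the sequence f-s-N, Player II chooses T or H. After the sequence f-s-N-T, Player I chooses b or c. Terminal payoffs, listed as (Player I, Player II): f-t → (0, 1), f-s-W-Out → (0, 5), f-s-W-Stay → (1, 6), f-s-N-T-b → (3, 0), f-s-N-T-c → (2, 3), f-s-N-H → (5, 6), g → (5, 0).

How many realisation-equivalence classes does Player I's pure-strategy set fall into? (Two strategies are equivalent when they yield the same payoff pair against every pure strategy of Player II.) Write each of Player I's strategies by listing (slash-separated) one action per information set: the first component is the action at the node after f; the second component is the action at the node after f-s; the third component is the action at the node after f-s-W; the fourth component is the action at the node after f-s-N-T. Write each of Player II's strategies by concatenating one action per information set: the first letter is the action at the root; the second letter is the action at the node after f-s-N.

Player I has 16 pure strategies: t/W/Out/b, t/W/Out/c, t/W/Stay/b, t/W/Stay/c, t/N/Out/b, t/N/Out/c, t/N/Stay/b, t/N/Stay/c, s/W/Out/b, s/W/Out/c, s/W/Stay/b, s/W/Stay/c, s/N/Out/b, s/N/Out/c, s/N/Stay/b, s/N/Stay/c. Columns: fT, fH, gT, gH.
{t/W/Out/b, t/W/Out/c, t/W/Stay/b, t/W/Stay/c, t/N/Out/b, t/N/Out/c, t/N/Stay/b, t/N/Stay/c} → row (0,1) (0,1) (5,0) (5,0)
{s/W/Out/b, s/W/Out/c} → row (0,5) (0,5) (5,0) (5,0)
{s/W/Stay/b, s/W/Stay/c} → row (1,6) (1,6) (5,0) (5,0)
{s/N/Out/b, s/N/Stay/b} → row (3,0) (5,6) (5,0) (5,0)
{s/N/Out/c, s/N/Stay/c} → row (2,3) (5,6) (5,0) (5,0)
That's 5 distinct rows out of 16 strategies.

5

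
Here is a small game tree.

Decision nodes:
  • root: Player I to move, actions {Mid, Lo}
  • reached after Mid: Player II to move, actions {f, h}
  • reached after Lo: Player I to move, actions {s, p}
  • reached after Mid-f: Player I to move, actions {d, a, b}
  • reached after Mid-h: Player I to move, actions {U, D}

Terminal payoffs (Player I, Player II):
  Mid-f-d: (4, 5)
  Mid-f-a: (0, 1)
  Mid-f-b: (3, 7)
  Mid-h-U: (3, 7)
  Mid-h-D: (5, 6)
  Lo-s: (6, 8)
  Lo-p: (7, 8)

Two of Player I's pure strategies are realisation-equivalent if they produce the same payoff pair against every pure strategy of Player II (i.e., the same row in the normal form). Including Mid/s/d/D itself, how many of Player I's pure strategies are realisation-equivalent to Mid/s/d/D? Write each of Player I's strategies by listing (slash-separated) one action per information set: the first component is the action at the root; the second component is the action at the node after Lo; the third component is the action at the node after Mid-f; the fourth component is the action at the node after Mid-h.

Row for Mid/s/d/D (columns f, h): (4,5) (5,6).
Under Mid/s/d/D, Player I's choice at the node after Lo can never be reached regardless of what Player II does, so varying those choices leaves every outcome unchanged.
Holding the reachable choices fixed and varying the unreachable one freely already gives 2 equivalent strategies.
No other strategy reproduces this row, so those 2 are the full class: Mid/s/d/D, Mid/p/d/D.

2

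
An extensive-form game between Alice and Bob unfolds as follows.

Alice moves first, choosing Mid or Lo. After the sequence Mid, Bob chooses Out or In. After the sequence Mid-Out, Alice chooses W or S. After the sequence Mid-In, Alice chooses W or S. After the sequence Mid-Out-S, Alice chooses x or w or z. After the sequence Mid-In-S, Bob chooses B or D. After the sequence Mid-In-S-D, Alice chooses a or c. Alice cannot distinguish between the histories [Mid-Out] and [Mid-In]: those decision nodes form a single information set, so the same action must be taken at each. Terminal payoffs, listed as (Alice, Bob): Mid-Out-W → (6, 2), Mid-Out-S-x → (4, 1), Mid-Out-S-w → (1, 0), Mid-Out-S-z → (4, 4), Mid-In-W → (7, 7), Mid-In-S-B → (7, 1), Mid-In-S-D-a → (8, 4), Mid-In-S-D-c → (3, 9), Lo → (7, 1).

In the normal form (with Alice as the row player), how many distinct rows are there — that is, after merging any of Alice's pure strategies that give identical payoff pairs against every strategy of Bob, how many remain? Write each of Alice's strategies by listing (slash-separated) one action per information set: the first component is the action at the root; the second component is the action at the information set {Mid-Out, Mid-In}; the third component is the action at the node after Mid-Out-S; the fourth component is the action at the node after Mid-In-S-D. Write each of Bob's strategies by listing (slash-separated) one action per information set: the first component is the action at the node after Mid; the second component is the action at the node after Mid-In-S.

Alice has 24 pure strategies: Mid/W/x/a, Mid/W/x/c, Mid/W/w/a, Mid/W/w/c, Mid/W/z/a, Mid/W/z/c, Mid/S/x/a, Mid/S/x/c, Mid/S/w/a, Mid/S/w/c, Mid/S/z/a, Mid/S/z/c, Lo/W/x/a, Lo/W/x/c, Lo/W/w/a, Lo/W/w/c, Lo/W/z/a, Lo/W/z/c, Lo/S/x/a, Lo/S/x/c, Lo/S/w/a, Lo/S/w/c, Lo/S/z/a, Lo/S/z/c. Columns: Out/B, Out/D, In/B, In/D.
{Mid/W/x/a, Mid/W/x/c, Mid/W/w/a, Mid/W/w/c, Mid/W/z/a, Mid/W/z/c} → row (6,2) (6,2) (7,7) (7,7)
{Mid/S/x/a} → row (4,1) (4,1) (7,1) (8,4)
{Mid/S/x/c} → row (4,1) (4,1) (7,1) (3,9)
{Mid/S/w/a} → row (1,0) (1,0) (7,1) (8,4)
{Mid/S/w/c} → row (1,0) (1,0) (7,1) (3,9)
{Mid/S/z/a} → row (4,4) (4,4) (7,1) (8,4)
{Mid/S/z/c} → row (4,4) (4,4) (7,1) (3,9)
{Lo/W/x/a, Lo/W/x/c, Lo/W/w/a, Lo/W/w/c, Lo/W/z/a, Lo/W/z/c, Lo/S/x/a, Lo/S/x/c, Lo/S/w/a, Lo/S/w/c, Lo/S/z/a, Lo/S/z/c} → row (7,1) (7,1) (7,1) (7,1)
That's 8 distinct rows out of 24 strategies.

8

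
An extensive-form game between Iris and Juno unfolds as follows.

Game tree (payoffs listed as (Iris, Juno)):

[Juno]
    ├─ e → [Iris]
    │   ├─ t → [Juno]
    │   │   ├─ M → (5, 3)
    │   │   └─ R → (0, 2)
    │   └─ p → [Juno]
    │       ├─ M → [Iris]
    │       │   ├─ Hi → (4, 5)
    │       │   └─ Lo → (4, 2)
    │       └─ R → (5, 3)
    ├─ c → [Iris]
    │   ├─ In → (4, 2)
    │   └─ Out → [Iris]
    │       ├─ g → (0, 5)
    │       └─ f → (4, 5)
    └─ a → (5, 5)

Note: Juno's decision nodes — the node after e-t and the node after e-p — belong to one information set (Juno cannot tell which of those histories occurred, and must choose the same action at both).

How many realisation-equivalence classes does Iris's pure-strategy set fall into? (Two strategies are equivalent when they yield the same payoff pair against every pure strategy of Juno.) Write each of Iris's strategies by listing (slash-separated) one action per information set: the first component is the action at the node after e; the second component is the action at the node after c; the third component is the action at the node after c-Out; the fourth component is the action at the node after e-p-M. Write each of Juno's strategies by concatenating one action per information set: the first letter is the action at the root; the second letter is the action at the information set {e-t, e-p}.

Iris has 16 pure strategies: t/In/g/Hi, t/In/g/Lo, t/In/f/Hi, t/In/f/Lo, t/Out/g/Hi, t/Out/g/Lo, t/Out/f/Hi, t/Out/f/Lo, p/In/g/Hi, p/In/g/Lo, p/In/f/Hi, p/In/f/Lo, p/Out/g/Hi, p/Out/g/Lo, p/Out/f/Hi, p/Out/f/Lo. Columns: eM, eR, cM, cR, aM, aR.
{t/In/g/Hi, t/In/g/Lo, t/In/f/Hi, t/In/f/Lo} → row (5,3) (0,2) (4,2) (4,2) (5,5) (5,5)
{t/Out/g/Hi, t/Out/g/Lo} → row (5,3) (0,2) (0,5) (0,5) (5,5) (5,5)
{t/Out/f/Hi, t/Out/f/Lo} → row (5,3) (0,2) (4,5) (4,5) (5,5) (5,5)
{p/In/g/Hi, p/In/f/Hi} → row (4,5) (5,3) (4,2) (4,2) (5,5) (5,5)
{p/In/g/Lo, p/In/f/Lo} → row (4,2) (5,3) (4,2) (4,2) (5,5) (5,5)
{p/Out/g/Hi} → row (4,5) (5,3) (0,5) (0,5) (5,5) (5,5)
{p/Out/g/Lo} → row (4,2) (5,3) (0,5) (0,5) (5,5) (5,5)
{p/Out/f/Hi} → row (4,5) (5,3) (4,5) (4,5) (5,5) (5,5)
{p/Out/f/Lo} → row (4,2) (5,3) (4,5) (4,5) (5,5) (5,5)
That's 9 distinct rows out of 16 strategies.

9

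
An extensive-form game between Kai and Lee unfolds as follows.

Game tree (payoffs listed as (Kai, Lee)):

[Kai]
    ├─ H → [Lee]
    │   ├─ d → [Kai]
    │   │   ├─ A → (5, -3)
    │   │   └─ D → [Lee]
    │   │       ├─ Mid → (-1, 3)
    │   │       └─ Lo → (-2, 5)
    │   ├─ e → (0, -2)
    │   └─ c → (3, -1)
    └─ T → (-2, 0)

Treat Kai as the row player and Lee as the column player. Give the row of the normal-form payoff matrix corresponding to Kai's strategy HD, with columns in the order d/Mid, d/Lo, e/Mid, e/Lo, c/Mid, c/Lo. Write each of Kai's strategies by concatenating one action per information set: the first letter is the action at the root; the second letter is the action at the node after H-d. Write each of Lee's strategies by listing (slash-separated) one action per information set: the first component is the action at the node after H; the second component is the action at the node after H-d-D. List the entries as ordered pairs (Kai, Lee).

(-1,3) (-2,5) (0,-2) (0,-2) (3,-1) (3,-1)

vs d/Mid: Kai plays H → Lee plays d at [H] → Kai plays D at [H-d] → Lee plays Mid at [H-d-D] → (-1, 3)
vs d/Lo: Kai plays H → Lee plays d at [H] → Kai plays D at [H-d] → Lee plays Lo at [H-d-D] → (-2, 5)
vs e/Mid: Kai plays H → Lee plays e at [H] → (0, -2)
vs e/Lo: Kai plays H → Lee plays e at [H] → (0, -2)
vs c/Mid: Kai plays H → Lee plays c at [H] → (3, -1)
vs c/Lo: Kai plays H → Lee plays c at [H] → (3, -1)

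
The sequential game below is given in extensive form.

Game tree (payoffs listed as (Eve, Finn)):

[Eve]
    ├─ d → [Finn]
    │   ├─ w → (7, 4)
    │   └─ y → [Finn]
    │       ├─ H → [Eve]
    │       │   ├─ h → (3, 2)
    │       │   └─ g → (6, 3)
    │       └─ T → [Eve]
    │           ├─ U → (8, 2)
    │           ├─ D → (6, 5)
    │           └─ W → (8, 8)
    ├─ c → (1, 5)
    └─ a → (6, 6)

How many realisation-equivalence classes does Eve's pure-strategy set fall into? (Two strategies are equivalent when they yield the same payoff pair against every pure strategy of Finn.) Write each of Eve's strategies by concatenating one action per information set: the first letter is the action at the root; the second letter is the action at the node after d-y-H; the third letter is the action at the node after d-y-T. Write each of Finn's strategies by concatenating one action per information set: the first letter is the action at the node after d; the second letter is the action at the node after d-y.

Eve has 18 pure strategies: dhU, dhD, dhW, dgU, dgD, dgW, chU, chD, chW, cgU, cgD, cgW, ahU, ahD, ahW, agU, agD, agW. Columns: wH, wT, yH, yT.
{dhU} → row (7,4) (7,4) (3,2) (8,2)
{dhD} → row (7,4) (7,4) (3,2) (6,5)
{dhW} → row (7,4) (7,4) (3,2) (8,8)
{dgU} → row (7,4) (7,4) (6,3) (8,2)
{dgD} → row (7,4) (7,4) (6,3) (6,5)
{dgW} → row (7,4) (7,4) (6,3) (8,8)
{chU, chD, chW, cgU, cgD, cgW} → row (1,5) (1,5) (1,5) (1,5)
{ahU, ahD, ahW, agU, agD, agW} → row (6,6) (6,6) (6,6) (6,6)
That's 8 distinct rows out of 18 strategies.

8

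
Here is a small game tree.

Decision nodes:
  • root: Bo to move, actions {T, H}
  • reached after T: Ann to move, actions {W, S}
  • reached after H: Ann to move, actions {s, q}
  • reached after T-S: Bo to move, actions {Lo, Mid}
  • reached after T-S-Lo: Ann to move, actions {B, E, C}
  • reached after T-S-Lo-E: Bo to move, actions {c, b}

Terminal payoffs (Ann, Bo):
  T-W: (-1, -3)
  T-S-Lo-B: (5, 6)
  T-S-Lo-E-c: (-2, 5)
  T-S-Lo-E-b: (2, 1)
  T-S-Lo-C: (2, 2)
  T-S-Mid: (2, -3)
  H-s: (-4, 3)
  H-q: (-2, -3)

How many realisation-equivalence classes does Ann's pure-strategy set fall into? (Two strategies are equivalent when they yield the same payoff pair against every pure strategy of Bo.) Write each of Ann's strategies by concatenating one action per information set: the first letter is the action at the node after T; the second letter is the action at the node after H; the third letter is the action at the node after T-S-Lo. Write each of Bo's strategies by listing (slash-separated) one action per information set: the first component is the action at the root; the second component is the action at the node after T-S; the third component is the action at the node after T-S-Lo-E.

Ann has 12 pure strategies: WsB, WsE, WsC, WqB, WqE, WqC, SsB, SsE, SsC, SqB, SqE, SqC. Columns: T/Lo/c, T/Lo/b, T/Mid/c, T/Mid/b, H/Lo/c, H/Lo/b, H/Mid/c, H/Mid/b.
{WsB, WsE, WsC} → row (-1,-3) (-1,-3) (-1,-3) (-1,-3) (-4,3) (-4,3) (-4,3) (-4,3)
{WqB, WqE, WqC} → row (-1,-3) (-1,-3) (-1,-3) (-1,-3) (-2,-3) (-2,-3) (-2,-3) (-2,-3)
{SsB} → row (5,6) (5,6) (2,-3) (2,-3) (-4,3) (-4,3) (-4,3) (-4,3)
{SsE} → row (-2,5) (2,1) (2,-3) (2,-3) (-4,3) (-4,3) (-4,3) (-4,3)
{SsC} → row (2,2) (2,2) (2,-3) (2,-3) (-4,3) (-4,3) (-4,3) (-4,3)
{SqB} → row (5,6) (5,6) (2,-3) (2,-3) (-2,-3) (-2,-3) (-2,-3) (-2,-3)
{SqE} → row (-2,5) (2,1) (2,-3) (2,-3) (-2,-3) (-2,-3) (-2,-3) (-2,-3)
{SqC} → row (2,2) (2,2) (2,-3) (2,-3) (-2,-3) (-2,-3) (-2,-3) (-2,-3)
That's 8 distinct rows out of 12 strategies.

8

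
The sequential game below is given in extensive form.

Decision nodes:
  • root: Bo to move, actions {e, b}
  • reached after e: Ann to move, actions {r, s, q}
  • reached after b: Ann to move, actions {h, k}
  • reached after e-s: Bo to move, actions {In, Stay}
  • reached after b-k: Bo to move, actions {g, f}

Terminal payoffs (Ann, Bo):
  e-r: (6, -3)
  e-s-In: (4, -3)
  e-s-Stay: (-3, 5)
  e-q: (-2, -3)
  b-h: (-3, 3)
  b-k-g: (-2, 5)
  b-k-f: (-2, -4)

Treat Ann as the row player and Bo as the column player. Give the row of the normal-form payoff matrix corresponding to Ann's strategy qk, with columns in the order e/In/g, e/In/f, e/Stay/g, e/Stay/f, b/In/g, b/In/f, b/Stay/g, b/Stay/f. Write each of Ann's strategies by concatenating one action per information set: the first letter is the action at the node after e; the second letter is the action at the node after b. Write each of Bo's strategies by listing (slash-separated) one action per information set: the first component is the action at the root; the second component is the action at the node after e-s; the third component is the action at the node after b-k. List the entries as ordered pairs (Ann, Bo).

vs e/In/g: Bo plays e → Ann plays q at [e] → (-2, -3)
vs e/In/f: Bo plays e → Ann plays q at [e] → (-2, -3)
vs e/Stay/g: Bo plays e → Ann plays q at [e] → (-2, -3)
vs e/Stay/f: Bo plays e → Ann plays q at [e] → (-2, -3)
vs b/In/g: Bo plays b → Ann plays k at [b] → Bo plays g at [b-k] → (-2, 5)
vs b/In/f: Bo plays b → Ann plays k at [b] → Bo plays f at [b-k] → (-2, -4)
vs b/Stay/g: Bo plays b → Ann plays k at [b] → Bo plays g at [b-k] → (-2, 5)
vs b/Stay/f: Bo plays b → Ann plays k at [b] → Bo plays f at [b-k] → (-2, -4)

(-2,-3) (-2,-3) (-2,-3) (-2,-3) (-2,5) (-2,-4) (-2,5) (-2,-4)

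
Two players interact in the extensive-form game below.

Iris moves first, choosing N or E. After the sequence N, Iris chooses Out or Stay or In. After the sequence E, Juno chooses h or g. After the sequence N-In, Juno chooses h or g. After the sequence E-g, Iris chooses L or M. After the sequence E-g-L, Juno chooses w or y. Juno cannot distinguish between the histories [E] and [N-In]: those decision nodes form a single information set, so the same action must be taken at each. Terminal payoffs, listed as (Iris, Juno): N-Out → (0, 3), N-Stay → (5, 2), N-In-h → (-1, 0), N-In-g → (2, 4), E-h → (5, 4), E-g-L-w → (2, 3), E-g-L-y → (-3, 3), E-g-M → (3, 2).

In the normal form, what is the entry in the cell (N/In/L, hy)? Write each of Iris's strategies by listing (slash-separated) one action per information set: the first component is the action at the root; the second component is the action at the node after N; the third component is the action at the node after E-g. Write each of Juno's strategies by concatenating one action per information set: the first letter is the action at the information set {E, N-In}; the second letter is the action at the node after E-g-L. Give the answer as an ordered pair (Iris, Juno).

(-1, 0)

Trace the play path from the root:
  Iris plays N
  Iris plays In at [N]
  Juno plays h at [N-In]
→ terminal payoff (-1, 0).
(Iris's choice at the node after E-g is never reached on this path, so it doesn't affect the outcome.)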